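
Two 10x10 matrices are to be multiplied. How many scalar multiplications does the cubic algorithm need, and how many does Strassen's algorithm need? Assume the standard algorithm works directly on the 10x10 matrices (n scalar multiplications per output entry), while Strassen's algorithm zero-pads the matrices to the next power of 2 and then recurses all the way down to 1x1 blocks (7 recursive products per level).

Matrix multiplication for 10x10 matrices:

Strassen's algorithm requires power-of-2 dimensions. Pad 10x10 to 16x16 (next power of 2).

Standard algorithm: 10^3 = 1000 multiplications
Strassen's algorithm: 7^(log2(16)) = 7^4 = 2401 multiplications
Difference: 1000 - 2401 = -1401 (Strassen uses MORE here due to padding overhead — for small or just-over-power-of-2 n, padding can outweigh the per-level savings)

Standard: 1000 multiplications (10^3). Strassen: 2401 multiplications (7^4, after padding to 16x16). Strassen reduces 8 recursive multiplications to 7 at each level.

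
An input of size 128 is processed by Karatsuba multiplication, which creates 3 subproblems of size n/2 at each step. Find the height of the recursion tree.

For divide and conquer with division factor 2:

Problem sizes at each level:
Level 0: 128
Level 1: 64
Level 2: 32
Level 3: 16
Level 4: 8
Level 5: 4
Level 6: 2
Level 7: 1

The root is level 0 and the size-1 base case is level 7 (the tree spans levels 0 through 7, i.e. 8 levels counting the root), so the depth is the number of divisions: log_2(128) = 7

The recursion tree depth is log_2(128) = 7. At each level, the problem size is divided by 2, so it takes 7 divisions to reduce to a base case of size 1. The algorithm makes 3 recursive calls at each level.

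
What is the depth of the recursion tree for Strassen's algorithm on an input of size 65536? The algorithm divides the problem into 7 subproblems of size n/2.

For divide and conquer with division factor 2:

Problem sizes at each level:
Level 0: 65536
Level 1: 32768
Level 2: 16384
Level 3: 8192
Level 4: 4096
Level 5: 2048
Level 6: 1024
Level 7: 512
Level 8: 256
Level 9: 128
Level 10: 64
Level 11: 32
Level 12: 16
Level 13: 8
Level 14: 4
Level 15: 2
Level 16: 1

The root is level 0 and the size-1 base case is level 16 (the tree spans levels 0 through 16, i.e. 17 levels counting the root), so the depth is the number of divisions: log_2(65536) = 16

The recursion tree depth is log_2(65536) = 16. At each level, the problem size is divided by 2, so it takes 16 divisions to reduce to a base case of size 1. The algorithm makes 7 recursive calls at each level.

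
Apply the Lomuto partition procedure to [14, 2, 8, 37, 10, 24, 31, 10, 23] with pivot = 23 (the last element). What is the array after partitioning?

Lomuto partition with pivot = 23:

Initial array: [14, 2, 8, 37, 10, 24, 31, 10, 23]

arr[0]=14 <= 23: swap with position 0, array becomes [14, 2, 8, 37, 10, 24, 31, 10, 23]
arr[1]=2 <= 23: swap with position 1, array becomes [14, 2, 8, 37, 10, 24, 31, 10, 23]
arr[2]=8 <= 23: swap with position 2, array becomes [14, 2, 8, 37, 10, 24, 31, 10, 23]
arr[3]=37 > 23: no swap
arr[4]=10 <= 23: swap with position 3, array becomes [14, 2, 8, 10, 37, 24, 31, 10, 23]
arr[5]=24 > 23: no swap
arr[6]=31 > 23: no swap
arr[7]=10 <= 23: swap with position 4, array becomes [14, 2, 8, 10, 10, 24, 31, 37, 23]

Place pivot at position 5: [14, 2, 8, 10, 10, 23, 31, 37, 24]
Pivot position: 5

After partitioning with pivot 23, the array becomes [14, 2, 8, 10, 10, 23, 31, 37, 24]. The pivot is placed at index 5. All elements to the left of the pivot are <= 23, and all elements to the right are > 23.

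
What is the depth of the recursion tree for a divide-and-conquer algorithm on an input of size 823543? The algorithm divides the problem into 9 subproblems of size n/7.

For divide and conquer with division factor 7:

Problem sizes at each level:
Level 0: 823543
Level 1: 117649
Level 2: 16807
Level 3: 2401
Level 4: 343
Level 5: 49
Level 6: 7
Level 7: 1

The root is level 0 and the size-1 base case is level 7 (the tree spans levels 0 through 7, i.e. 8 levels counting the root), so the depth is the number of divisions: log_7(823543) = 7

The recursion tree depth is log_7(823543) = 7. At each level, the problem size is divided by 7, so it takes 7 divisions to reduce to a base case of size 1. The algorithm makes 9 recursive calls at each level.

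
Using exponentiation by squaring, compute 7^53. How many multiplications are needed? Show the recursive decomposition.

Computing 7^53 by squaring (build up from 7^1; each line after the first costs one multiplication):

7^1 = 7
7^2 = (7^1)^2 = 7^2 = 49
7^3 = 7 * 7^2 = 7 * 49 = 343
7^6 = (7^3)^2 = 343^2 = 117649
7^12 = (7^6)^2 = 117649^2 = 13841287201
7^13 = 7 * 7^12 = 7 * 13841287201 = 96889010407
7^26 = (7^13)^2 = 96889010407^2 = 9387480337647754305649
7^52 = (7^26)^2 = 9387480337647754305649^2 = 88124787089723195184393736687912818113311201
7^53 = 7 * 7^52 = 7 * 88124787089723195184393736687912818113311201 = 616873509628062366290756156815389726793178407

Result: 616873509628062366290756156815389726793178407
Multiplications needed: 8 (8 lines after 7^1)

7^53 = 616873509628062366290756156815389726793178407. Using exponentiation by squaring, this requires 8 multiplications. The key idea: if the exponent is even, square the half-power; if odd, multiply by the base once.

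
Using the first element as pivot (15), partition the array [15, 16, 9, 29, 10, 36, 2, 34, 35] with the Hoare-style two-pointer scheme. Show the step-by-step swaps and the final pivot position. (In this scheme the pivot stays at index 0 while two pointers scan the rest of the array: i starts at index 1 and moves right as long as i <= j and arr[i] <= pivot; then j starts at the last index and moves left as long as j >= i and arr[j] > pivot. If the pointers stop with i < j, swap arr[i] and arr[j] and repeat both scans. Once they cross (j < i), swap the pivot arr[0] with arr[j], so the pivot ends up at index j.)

Hoare-style two-pointer partition with pivot = 15:

Initial array: [15, 16, 9, 29, 10, 36, 2, 34, 35]

Pointers start at i = 1, j = 8.
i stops at index 1 (arr[1]=16 > 15), j stops at index 6 (arr[6]=2 <= 15): swap arr[1] and arr[6], array becomes [15, 2, 9, 29, 10, 36, 16, 34, 35]
i stops at index 3 (arr[3]=29 > 15), j stops at index 4 (arr[4]=10 <= 15): swap arr[3] and arr[4], array becomes [15, 2, 9, 10, 29, 36, 16, 34, 35]
i ends at 4, j ends at 3: the pointers have crossed (j < i), so scanning stops.

Swap pivot arr[0] with arr[3] to place pivot at position 3: [10, 2, 9, 15, 29, 36, 16, 34, 35]
Pivot position: 3

After partitioning with pivot 15, the array becomes [10, 2, 9, 15, 29, 36, 16, 34, 35]. The pivot is placed at index 3. All elements to the left of the pivot are <= 15, and all elements to the right are > 15.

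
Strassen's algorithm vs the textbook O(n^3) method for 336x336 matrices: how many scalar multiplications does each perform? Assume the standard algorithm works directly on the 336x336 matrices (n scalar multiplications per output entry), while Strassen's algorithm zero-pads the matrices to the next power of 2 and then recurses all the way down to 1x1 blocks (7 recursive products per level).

Matrix multiplication for 336x336 matrices:

Strassen's algorithm requires power-of-2 dimensions. Pad 336x336 to 512x512 (next power of 2).

Standard algorithm: 336^3 = 37933056 multiplications
Strassen's algorithm: 7^(log2(512)) = 7^9 = 40353607 multiplications
Difference: 37933056 - 40353607 = -2420551 (Strassen uses MORE here due to padding overhead — for small or just-over-power-of-2 n, padding can outweigh the per-level savings)

Standard: 37933056 multiplications (336^3). Strassen: 40353607 multiplications (7^9, after padding to 512x512). Strassen reduces 8 recursive multiplications to 7 at each level.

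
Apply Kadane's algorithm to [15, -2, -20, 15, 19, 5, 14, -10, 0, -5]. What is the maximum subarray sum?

Using Kadane's algorithm on [15, -2, -20, 15, 19, 5, 14, -10, 0, -5]:

Scanning through the array:
Position 1 (value -2): max_ending_here = 13, max_so_far = 15
Position 2 (value -20): max_ending_here = -7, max_so_far = 15
Position 3 (value 15): max_ending_here = 15, max_so_far = 15
Position 4 (value 19): max_ending_here = 34, max_so_far = 34
Position 5 (value 5): max_ending_here = 39, max_so_far = 39
Position 6 (value 14): max_ending_here = 53, max_so_far = 53
Position 7 (value -10): max_ending_here = 43, max_so_far = 53
Position 8 (value 0): max_ending_here = 43, max_so_far = 53
Position 9 (value -5): max_ending_here = 38, max_so_far = 53

Maximum subarray: [15, 19, 5, 14]
Maximum sum: 53

The maximum subarray is [15, 19, 5, 14] with sum 53. This subarray runs from index 3 to index 6.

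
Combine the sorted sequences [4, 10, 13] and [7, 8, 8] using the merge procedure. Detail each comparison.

Merging process:

Compare 4 vs 7: take 4 from left. Merged: [4]
Compare 10 vs 7: take 7 from right. Merged: [4, 7]
Compare 10 vs 8: take 8 from right. Merged: [4, 7, 8]
Compare 10 vs 8: take 8 from right. Merged: [4, 7, 8, 8]
Append remaining from left: [10, 13]. Merged: [4, 7, 8, 8, 10, 13]

Final merged array: [4, 7, 8, 8, 10, 13]
Total comparisons: 4

The merged array is [4, 7, 8, 8, 10, 13], requiring 4 comparisons. The merge step runs in O(n) time where n is the total number of elements.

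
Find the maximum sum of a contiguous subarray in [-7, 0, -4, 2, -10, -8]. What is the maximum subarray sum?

Using Kadane's algorithm on [-7, 0, -4, 2, -10, -8]:

Scanning through the array:
Position 1 (value 0): max_ending_here = 0, max_so_far = 0
Position 2 (value -4): max_ending_here = -4, max_so_far = 0
Position 3 (value 2): max_ending_here = 2, max_so_far = 2
Position 4 (value -10): max_ending_here = -8, max_so_far = 2
Position 5 (value -8): max_ending_here = -8, max_so_far = 2

Maximum subarray: [2]
Maximum sum: 2

The maximum subarray is [2] with sum 2. This subarray runs from index 3 to index 3.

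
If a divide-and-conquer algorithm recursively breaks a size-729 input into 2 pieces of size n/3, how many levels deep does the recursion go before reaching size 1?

For divide and conquer with division factor 3:

Problem sizes at each level:
Level 0: 729
Level 1: 243
Level 2: 81
Level 3: 27
Level 4: 9
Level 5: 3
Level 6: 1

The root is level 0 and the size-1 base case is level 6 (the tree spans levels 0 through 6, i.e. 7 levels counting the root), so the depth is the number of divisions: log_3(729) = 6

The recursion tree depth is log_3(729) = 6. At each level, the problem size is divided by 3, so it takes 6 divisions to reduce to a base case of size 1. The algorithm makes 2 recursive calls at each level.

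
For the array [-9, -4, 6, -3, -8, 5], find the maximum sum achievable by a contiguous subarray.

Using Kadane's algorithm on [-9, -4, 6, -3, -8, 5]:

Scanning through the array:
Position 1 (value -4): max_ending_here = -4, max_so_far = -4
Position 2 (value 6): max_ending_here = 6, max_so_far = 6
Position 3 (value -3): max_ending_here = 3, max_so_far = 6
Position 4 (value -8): max_ending_here = -5, max_so_far = 6
Position 5 (value 5): max_ending_here = 5, max_so_far = 6

Maximum subarray: [6]
Maximum sum: 6

The maximum subarray is [6] with sum 6. This subarray runs from index 2 to index 2.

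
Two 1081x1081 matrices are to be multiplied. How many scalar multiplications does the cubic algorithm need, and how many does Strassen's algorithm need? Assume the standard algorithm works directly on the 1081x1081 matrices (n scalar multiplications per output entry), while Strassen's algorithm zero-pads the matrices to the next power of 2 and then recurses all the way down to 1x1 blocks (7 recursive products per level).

Matrix multiplication for 1081x1081 matrices:

Strassen's algorithm requires power-of-2 dimensions. Pad 1081x1081 to 2048x2048 (next power of 2).

Standard algorithm: 1081^3 = 1263214441 multiplications
Strassen's algorithm: 7^(log2(2048)) = 7^11 = 1977326743 multiplications
Difference: 1263214441 - 1977326743 = -714112302 (Strassen uses MORE here due to padding overhead — for small or just-over-power-of-2 n, padding can outweigh the per-level savings)

Standard: 1263214441 multiplications (1081^3). Strassen: 1977326743 multiplications (7^11, after padding to 2048x2048). Strassen reduces 8 recursive multiplications to 7 at each level.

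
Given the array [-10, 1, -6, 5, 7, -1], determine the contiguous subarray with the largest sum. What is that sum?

Using Kadane's algorithm on [-10, 1, -6, 5, 7, -1]:

Scanning through the array:
Position 1 (value 1): max_ending_here = 1, max_so_far = 1
Position 2 (value -6): max_ending_here = -5, max_so_far = 1
Position 3 (value 5): max_ending_here = 5, max_so_far = 5
Position 4 (value 7): max_ending_here = 12, max_so_far = 12
Position 5 (value -1): max_ending_here = 11, max_so_far = 12

Maximum subarray: [5, 7]
Maximum sum: 12

The maximum subarray is [5, 7] with sum 12. This subarray runs from index 3 to index 4.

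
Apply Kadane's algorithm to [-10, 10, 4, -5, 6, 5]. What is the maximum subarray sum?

Using Kadane's algorithm on [-10, 10, 4, -5, 6, 5]:

Scanning through the array:
Position 1 (value 10): max_ending_here = 10, max_so_far = 10
Position 2 (value 4): max_ending_here = 14, max_so_far = 14
Position 3 (value -5): max_ending_here = 9, max_so_far = 14
Position 4 (value 6): max_ending_here = 15, max_so_far = 15
Position 5 (value 5): max_ending_here = 20, max_so_far = 20

Maximum subarray: [10, 4, -5, 6, 5]
Maximum sum: 20

The maximum subarray is [10, 4, -5, 6, 5] with sum 20. This subarray runs from index 1 to index 5.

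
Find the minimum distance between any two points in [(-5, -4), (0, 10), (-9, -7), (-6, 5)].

Computing all pairwise distances among 4 points:

d((-5, -4), (0, 10)) = 14.8661
d((-5, -4), (-9, -7)) = 5.0 <-- minimum
d((-5, -4), (-6, 5)) = 9.0554
d((0, 10), (-9, -7)) = 19.2354
d((0, 10), (-6, 5)) = 7.8102
d((-9, -7), (-6, 5)) = 12.3693

Closest pair: (-5, -4) and (-9, -7) with distance 5.0

The closest pair is (-5, -4) and (-9, -7) with Euclidean distance 5.0. For 4 points, brute-force pairwise comparison is shown above. For large n, the divide-and-conquer algorithm (sort by x, recurse on halves, check the dividing strip) achieves O(n log n).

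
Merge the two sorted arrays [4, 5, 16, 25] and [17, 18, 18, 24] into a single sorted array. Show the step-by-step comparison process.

Merging process:

Compare 4 vs 17: take 4 from left. Merged: [4]
Compare 5 vs 17: take 5 from left. Merged: [4, 5]
Compare 16 vs 17: take 16 from left. Merged: [4, 5, 16]
Compare 25 vs 17: take 17 from right. Merged: [4, 5, 16, 17]
Compare 25 vs 18: take 18 from right. Merged: [4, 5, 16, 17, 18]
Compare 25 vs 18: take 18 from right. Merged: [4, 5, 16, 17, 18, 18]
Compare 25 vs 24: take 24 from right. Merged: [4, 5, 16, 17, 18, 18, 24]
Append remaining from left: [25]. Merged: [4, 5, 16, 17, 18, 18, 24, 25]

Final merged array: [4, 5, 16, 17, 18, 18, 24, 25]
Total comparisons: 7

The merged array is [4, 5, 16, 17, 18, 18, 24, 25], requiring 7 comparisons. The merge step runs in O(n) time where n is the total number of elements.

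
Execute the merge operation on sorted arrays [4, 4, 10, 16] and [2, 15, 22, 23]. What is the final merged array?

Merging process:

Compare 4 vs 2: take 2 from right. Merged: [2]
Compare 4 vs 15: take 4 from left. Merged: [2, 4]
Compare 4 vs 15: take 4 from left. Merged: [2, 4, 4]
Compare 10 vs 15: take 10 from left. Merged: [2, 4, 4, 10]
Compare 16 vs 15: take 15 from right. Merged: [2, 4, 4, 10, 15]
Compare 16 vs 22: take 16 from left. Merged: [2, 4, 4, 10, 15, 16]
Append remaining from right: [22, 23]. Merged: [2, 4, 4, 10, 15, 16, 22, 23]

Final merged array: [2, 4, 4, 10, 15, 16, 22, 23]
Total comparisons: 6

The merged array is [2, 4, 4, 10, 15, 16, 22, 23], requiring 6 comparisons. The merge step runs in O(n) time where n is the total number of elements.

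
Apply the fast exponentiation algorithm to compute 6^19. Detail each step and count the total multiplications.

Computing 6^19 by squaring (build up from 6^1; each line after the first costs one multiplication):

6^1 = 6
6^2 = (6^1)^2 = 6^2 = 36
6^4 = (6^2)^2 = 36^2 = 1296
6^8 = (6^4)^2 = 1296^2 = 1679616
6^9 = 6 * 6^8 = 6 * 1679616 = 10077696
6^18 = (6^9)^2 = 10077696^2 = 101559956668416
6^19 = 6 * 6^18 = 6 * 101559956668416 = 609359740010496

Result: 609359740010496
Multiplications needed: 6 (6 lines after 6^1)

6^19 = 609359740010496. Using exponentiation by squaring, this requires 6 multiplications. The key idea: if the exponent is even, square the half-power; if odd, multiply by the base once.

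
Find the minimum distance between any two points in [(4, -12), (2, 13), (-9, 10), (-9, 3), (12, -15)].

Computing all pairwise distances among 5 points:

d((4, -12), (2, 13)) = 25.0799
d((4, -12), (-9, 10)) = 25.5539
d((4, -12), (-9, 3)) = 19.8494
d((4, -12), (12, -15)) = 8.544
d((2, 13), (-9, 10)) = 11.4018
d((2, 13), (-9, 3)) = 14.8661
d((2, 13), (12, -15)) = 29.7321
d((-9, 10), (-9, 3)) = 7.0 <-- minimum
d((-9, 10), (12, -15)) = 32.6497
d((-9, 3), (12, -15)) = 27.6586

Closest pair: (-9, 10) and (-9, 3) with distance 7.0

The closest pair is (-9, 10) and (-9, 3) with Euclidean distance 7.0. For 5 points, brute-force pairwise comparison is shown above. For large n, the divide-and-conquer algorithm (sort by x, recurse on halves, check the dividing strip) achieves O(n log n).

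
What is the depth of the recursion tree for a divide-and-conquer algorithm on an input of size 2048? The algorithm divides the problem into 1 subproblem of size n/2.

For divide and conquer with division factor 2:

Problem sizes at each level:
Level 0: 2048
Level 1: 1024
Level 2: 512
Level 3: 256
Level 4: 128
Level 5: 64
Level 6: 32
Level 7: 16
Level 8: 8
Level 9: 4
Level 10: 2
Level 11: 1

The root is level 0 and the size-1 base case is level 11 (the tree spans levels 0 through 11, i.e. 12 levels counting the root), so the depth is the number of divisions: log_2(2048) = 11

The recursion tree depth is log_2(2048) = 11. At each level, the problem size is divided by 2, so it takes 11 divisions to reduce to a base case of size 1. The algorithm makes 1 recursive call at each level.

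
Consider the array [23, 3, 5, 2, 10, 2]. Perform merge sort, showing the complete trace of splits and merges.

Merge sort trace:

Split: [23, 3, 5, 2, 10, 2] -> [23, 3, 5] and [2, 10, 2]
  Split: [23, 3, 5] -> [23] and [3, 5]
    Split: [3, 5] -> [3] and [5]
    Merge: [3] + [5] -> [3, 5]
  Merge: [23] + [3, 5] -> [3, 5, 23]
  Split: [2, 10, 2] -> [2] and [10, 2]
    Split: [10, 2] -> [10] and [2]
    Merge: [10] + [2] -> [2, 10]
  Merge: [2] + [2, 10] -> [2, 2, 10]
Merge: [3, 5, 23] + [2, 2, 10] -> [2, 2, 3, 5, 10, 23]

Final sorted array: [2, 2, 3, 5, 10, 23]

The merge sort proceeds by recursively splitting the array and merging sorted halves.
After all merges, the sorted array is [2, 2, 3, 5, 10, 23].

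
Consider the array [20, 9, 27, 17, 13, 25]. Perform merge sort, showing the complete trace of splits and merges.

Merge sort trace:

Split: [20, 9, 27, 17, 13, 25] -> [20, 9, 27] and [17, 13, 25]
  Split: [20, 9, 27] -> [20] and [9, 27]
    Split: [9, 27] -> [9] and [27]
    Merge: [9] + [27] -> [9, 27]
  Merge: [20] + [9, 27] -> [9, 20, 27]
  Split: [17, 13, 25] -> [17] and [13, 25]
    Split: [13, 25] -> [13] and [25]
    Merge: [13] + [25] -> [13, 25]
  Merge: [17] + [13, 25] -> [13, 17, 25]
Merge: [9, 20, 27] + [13, 17, 25] -> [9, 13, 17, 20, 25, 27]

Final sorted array: [9, 13, 17, 20, 25, 27]

The merge sort proceeds by recursively splitting the array and merging sorted halves.
After all merges, the sorted array is [9, 13, 17, 20, 25, 27].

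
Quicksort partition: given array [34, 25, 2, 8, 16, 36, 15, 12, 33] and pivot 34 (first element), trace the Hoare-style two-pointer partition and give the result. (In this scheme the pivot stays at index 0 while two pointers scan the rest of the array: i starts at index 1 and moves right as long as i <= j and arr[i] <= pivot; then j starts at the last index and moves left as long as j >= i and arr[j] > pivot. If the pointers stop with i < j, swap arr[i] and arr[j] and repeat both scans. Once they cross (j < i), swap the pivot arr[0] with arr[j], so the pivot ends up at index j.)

Hoare-style two-pointer partition with pivot = 34:

Initial array: [34, 25, 2, 8, 16, 36, 15, 12, 33]

Pointers start at i = 1, j = 8.
i stops at index 5 (arr[5]=36 > 34), j stops at index 8 (arr[8]=33 <= 34): swap arr[5] and arr[8], array becomes [34, 25, 2, 8, 16, 33, 15, 12, 36]
i ends at 8, j ends at 7: the pointers have crossed (j < i), so scanning stops.

Swap pivot arr[0] with arr[7] to place pivot at position 7: [12, 25, 2, 8, 16, 33, 15, 34, 36]
Pivot position: 7

After partitioning with pivot 34, the array becomes [12, 25, 2, 8, 16, 33, 15, 34, 36]. The pivot is placed at index 7. All elements to the left of the pivot are <= 34, and all elements to the right are > 34.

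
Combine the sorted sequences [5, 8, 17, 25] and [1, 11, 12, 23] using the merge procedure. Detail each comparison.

Merging process:

Compare 5 vs 1: take 1 from right. Merged: [1]
Compare 5 vs 11: take 5 from left. Merged: [1, 5]
Compare 8 vs 11: take 8 from left. Merged: [1, 5, 8]
Compare 17 vs 11: take 11 from right. Merged: [1, 5, 8, 11]
Compare 17 vs 12: take 12 from right. Merged: [1, 5, 8, 11, 12]
Compare 17 vs 23: take 17 from left. Merged: [1, 5, 8, 11, 12, 17]
Compare 25 vs 23: take 23 from right. Merged: [1, 5, 8, 11, 12, 17, 23]
Append remaining from left: [25]. Merged: [1, 5, 8, 11, 12, 17, 23, 25]

Final merged array: [1, 5, 8, 11, 12, 17, 23, 25]
Total comparisons: 7

The merged array is [1, 5, 8, 11, 12, 17, 23, 25], requiring 7 comparisons. The merge step runs in O(n) time where n is the total number of elements.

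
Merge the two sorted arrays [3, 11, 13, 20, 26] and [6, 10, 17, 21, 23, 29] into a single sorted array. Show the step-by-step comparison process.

Merging process:

Compare 3 vs 6: take 3 from left. Merged: [3]
Compare 11 vs 6: take 6 from right. Merged: [3, 6]
Compare 11 vs 10: take 10 from right. Merged: [3, 6, 10]
Compare 11 vs 17: take 11 from left. Merged: [3, 6, 10, 11]
Compare 13 vs 17: take 13 from left. Merged: [3, 6, 10, 11, 13]
Compare 20 vs 17: take 17 from right. Merged: [3, 6, 10, 11, 13, 17]
Compare 20 vs 21: take 20 from left. Merged: [3, 6, 10, 11, 13, 17, 20]
Compare 26 vs 21: take 21 from right. Merged: [3, 6, 10, 11, 13, 17, 20, 21]
Compare 26 vs 23: take 23 from right. Merged: [3, 6, 10, 11, 13, 17, 20, 21, 23]
Compare 26 vs 29: take 26 from left. Merged: [3, 6, 10, 11, 13, 17, 20, 21, 23, 26]
Append remaining from right: [29]. Merged: [3, 6, 10, 11, 13, 17, 20, 21, 23, 26, 29]

Final merged array: [3, 6, 10, 11, 13, 17, 20, 21, 23, 26, 29]
Total comparisons: 10

The merged array is [3, 6, 10, 11, 13, 17, 20, 21, 23, 26, 29], requiring 10 comparisons. The merge step runs in O(n) time where n is the total number of elements.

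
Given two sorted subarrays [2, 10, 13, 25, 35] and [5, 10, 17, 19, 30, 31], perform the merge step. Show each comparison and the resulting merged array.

Merging process:

Compare 2 vs 5: take 2 from left. Merged: [2]
Compare 10 vs 5: take 5 from right. Merged: [2, 5]
Compare 10 vs 10: take 10 from left. Merged: [2, 5, 10]
Compare 13 vs 10: take 10 from right. Merged: [2, 5, 10, 10]
Compare 13 vs 17: take 13 from left. Merged: [2, 5, 10, 10, 13]
Compare 25 vs 17: take 17 from right. Merged: [2, 5, 10, 10, 13, 17]
Compare 25 vs 19: take 19 from right. Merged: [2, 5, 10, 10, 13, 17, 19]
Compare 25 vs 30: take 25 from left. Merged: [2, 5, 10, 10, 13, 17, 19, 25]
Compare 35 vs 30: take 30 from right. Merged: [2, 5, 10, 10, 13, 17, 19, 25, 30]
Compare 35 vs 31: take 31 from right. Merged: [2, 5, 10, 10, 13, 17, 19, 25, 30, 31]
Append remaining from left: [35]. Merged: [2, 5, 10, 10, 13, 17, 19, 25, 30, 31, 35]

Final merged array: [2, 5, 10, 10, 13, 17, 19, 25, 30, 31, 35]
Total comparisons: 10

The merged array is [2, 5, 10, 10, 13, 17, 19, 25, 30, 31, 35], requiring 10 comparisons. The merge step runs in O(n) time where n is the total number of elements.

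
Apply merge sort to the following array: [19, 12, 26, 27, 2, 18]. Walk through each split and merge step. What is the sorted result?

Merge sort trace:

Split: [19, 12, 26, 27, 2, 18] -> [19, 12, 26] and [27, 2, 18]
  Split: [19, 12, 26] -> [19] and [12, 26]
    Split: [12, 26] -> [12] and [26]
    Merge: [12] + [26] -> [12, 26]
  Merge: [19] + [12, 26] -> [12, 19, 26]
  Split: [27, 2, 18] -> [27] and [2, 18]
    Split: [2, 18] -> [2] and [18]
    Merge: [2] + [18] -> [2, 18]
  Merge: [27] + [2, 18] -> [2, 18, 27]
Merge: [12, 19, 26] + [2, 18, 27] -> [2, 12, 18, 19, 26, 27]

Final sorted array: [2, 12, 18, 19, 26, 27]

The merge sort proceeds by recursively splitting the array and merging sorted halves.
After all merges, the sorted array is [2, 12, 18, 19, 26, 27].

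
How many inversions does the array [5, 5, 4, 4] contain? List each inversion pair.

Finding inversions in [5, 5, 4, 4]:

(0, 2): arr[0]=5 > arr[2]=4
(0, 3): arr[0]=5 > arr[3]=4
(1, 2): arr[1]=5 > arr[2]=4
(1, 3): arr[1]=5 > arr[3]=4

Total inversions: 4

The array has 4 inversion(s): (0,2), (0,3), (1,2), (1,3). Each pair (i,j) satisfies i < j and arr[i] > arr[j].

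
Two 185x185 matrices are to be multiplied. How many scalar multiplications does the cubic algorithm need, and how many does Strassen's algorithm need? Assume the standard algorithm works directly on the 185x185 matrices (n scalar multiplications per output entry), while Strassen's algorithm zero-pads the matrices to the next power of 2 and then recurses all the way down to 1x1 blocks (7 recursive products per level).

Matrix multiplication for 185x185 matrices:

Strassen's algorithm requires power-of-2 dimensions. Pad 185x185 to 256x256 (next power of 2).

Standard algorithm: 185^3 = 6331625 multiplications
Strassen's algorithm: 7^(log2(256)) = 7^8 = 5764801 multiplications
Savings: 6331625 - 5764801 = 566824 multiplications

Standard: 6331625 multiplications (185^3). Strassen: 5764801 multiplications (7^8, after padding to 256x256). Strassen reduces 8 recursive multiplications to 7 at each level.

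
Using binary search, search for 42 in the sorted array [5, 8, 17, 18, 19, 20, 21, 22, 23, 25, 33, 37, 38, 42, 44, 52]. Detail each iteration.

Binary search for 42 in [5, 8, 17, 18, 19, 20, 21, 22, 23, 25, 33, 37, 38, 42, 44, 52]:

lo=0, hi=15, mid=7, arr[mid]=22 -> 22 < 42, search right half
lo=8, hi=15, mid=11, arr[mid]=37 -> 37 < 42, search right half
lo=12, hi=15, mid=13, arr[mid]=42 -> Found target at index 13!

Binary search finds 42 at index 13 after 3 comparisons. The search repeatedly halves the search space by comparing with the middle element.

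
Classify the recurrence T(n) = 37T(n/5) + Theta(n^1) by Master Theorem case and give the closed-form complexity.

Master Theorem for T(n) = 37T(n/5) + O(n^1):

a = 37, b = 5, c = 1
log_b(a) = log_5(37) = 2.2436

Case 1: c = 1 < log_5(37) = 2.2436
T(n) = O(n^(log_5 37))

For T(n) = 37T(n/5) + O(n^1): log_5(37) = 2.2436. This is Case 1 of the Master Theorem (c < log_b(a), work dominated by leaves), giving O(n^(log_5 37)).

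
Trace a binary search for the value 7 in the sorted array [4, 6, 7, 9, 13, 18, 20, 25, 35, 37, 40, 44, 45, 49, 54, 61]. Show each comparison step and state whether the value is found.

Binary search for 7 in [4, 6, 7, 9, 13, 18, 20, 25, 35, 37, 40, 44, 45, 49, 54, 61]:

lo=0, hi=15, mid=7, arr[mid]=25 -> 25 > 7, search left half
lo=0, hi=6, mid=3, arr[mid]=9 -> 9 > 7, search left half
lo=0, hi=2, mid=1, arr[mid]=6 -> 6 < 7, search right half
lo=2, hi=2, mid=2, arr[mid]=7 -> Found target at index 2!

Binary search finds 7 at index 2 after 4 comparisons. The search repeatedly halves the search space by comparing with the middle element.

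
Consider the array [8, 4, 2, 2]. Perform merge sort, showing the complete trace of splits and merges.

Merge sort trace:

Split: [8, 4, 2, 2] -> [8, 4] and [2, 2]
  Split: [8, 4] -> [8] and [4]
  Merge: [8] + [4] -> [4, 8]
  Split: [2, 2] -> [2] and [2]
  Merge: [2] + [2] -> [2, 2]
Merge: [4, 8] + [2, 2] -> [2, 2, 4, 8]

Final sorted array: [2, 2, 4, 8]

The merge sort proceeds by recursively splitting the array and merging sorted halves.
After all merges, the sorted array is [2, 2, 4, 8].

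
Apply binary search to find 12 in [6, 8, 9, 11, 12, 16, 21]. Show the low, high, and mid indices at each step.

Binary search for 12 in [6, 8, 9, 11, 12, 16, 21]:

lo=0, hi=6, mid=3, arr[mid]=11 -> 11 < 12, search right half
lo=4, hi=6, mid=5, arr[mid]=16 -> 16 > 12, search left half
lo=4, hi=4, mid=4, arr[mid]=12 -> Found target at index 4!

Binary search finds 12 at index 4 after 3 comparisons. The search repeatedly halves the search space by comparing with the middle element.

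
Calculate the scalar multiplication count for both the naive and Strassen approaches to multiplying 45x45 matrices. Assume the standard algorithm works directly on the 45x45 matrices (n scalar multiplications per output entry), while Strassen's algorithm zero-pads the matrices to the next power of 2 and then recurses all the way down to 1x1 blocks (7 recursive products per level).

Matrix multiplication for 45x45 matrices:

Strassen's algorithm requires power-of-2 dimensions. Pad 45x45 to 64x64 (next power of 2).

Standard algorithm: 45^3 = 91125 multiplications
Strassen's algorithm: 7^(log2(64)) = 7^6 = 117649 multiplications
Difference: 91125 - 117649 = -26524 (Strassen uses MORE here due to padding overhead — for small or just-over-power-of-2 n, padding can outweigh the per-level savings)

Standard: 91125 multiplications (45^3). Strassen: 117649 multiplications (7^6, after padding to 64x64). Strassen reduces 8 recursive multiplications to 7 at each level.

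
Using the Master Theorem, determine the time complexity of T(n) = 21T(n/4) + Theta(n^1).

Master Theorem for T(n) = 21T(n/4) + O(n^1):

a = 21, b = 4, c = 1
log_b(a) = log_4(21) = 2.1962

Case 1: c = 1 < log_4(21) = 2.1962
T(n) = O(n^(log_4 21))

For T(n) = 21T(n/4) + O(n^1): log_4(21) = 2.1962. This is Case 1 of the Master Theorem (c < log_b(a), work dominated by leaves), giving O(n^(log_4 21)).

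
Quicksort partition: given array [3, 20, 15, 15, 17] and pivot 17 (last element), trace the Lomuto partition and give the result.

Lomuto partition with pivot = 17:

Initial array: [3, 20, 15, 15, 17]

arr[0]=3 <= 17: swap with position 0, array becomes [3, 20, 15, 15, 17]
arr[1]=20 > 17: no swap
arr[2]=15 <= 17: swap with position 1, array becomes [3, 15, 20, 15, 17]
arr[3]=15 <= 17: swap with position 2, array becomes [3, 15, 15, 20, 17]

Place pivot at position 3: [3, 15, 15, 17, 20]
Pivot position: 3

After partitioning with pivot 17, the array becomes [3, 15, 15, 17, 20]. The pivot is placed at index 3. All elements to the left of the pivot are <= 17, and all elements to the right are > 17.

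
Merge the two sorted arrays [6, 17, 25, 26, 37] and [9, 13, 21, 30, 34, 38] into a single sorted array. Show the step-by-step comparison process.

Merging process:

Compare 6 vs 9: take 6 from left. Merged: [6]
Compare 17 vs 9: take 9 from right. Merged: [6, 9]
Compare 17 vs 13: take 13 from right. Merged: [6, 9, 13]
Compare 17 vs 21: take 17 from left. Merged: [6, 9, 13, 17]
Compare 25 vs 21: take 21 from right. Merged: [6, 9, 13, 17, 21]
Compare 25 vs 30: take 25 from left. Merged: [6, 9, 13, 17, 21, 25]
Compare 26 vs 30: take 26 from left. Merged: [6, 9, 13, 17, 21, 25, 26]
Compare 37 vs 30: take 30 from right. Merged: [6, 9, 13, 17, 21, 25, 26, 30]
Compare 37 vs 34: take 34 from right. Merged: [6, 9, 13, 17, 21, 25, 26, 30, 34]
Compare 37 vs 38: take 37 from left. Merged: [6, 9, 13, 17, 21, 25, 26, 30, 34, 37]
Append remaining from right: [38]. Merged: [6, 9, 13, 17, 21, 25, 26, 30, 34, 37, 38]

Final merged array: [6, 9, 13, 17, 21, 25, 26, 30, 34, 37, 38]
Total comparisons: 10

The merged array is [6, 9, 13, 17, 21, 25, 26, 30, 34, 37, 38], requiring 10 comparisons. The merge step runs in O(n) time where n is the total number of elements.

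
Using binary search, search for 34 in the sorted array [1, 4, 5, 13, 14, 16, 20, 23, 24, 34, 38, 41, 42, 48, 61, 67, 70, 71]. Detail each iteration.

Binary search for 34 in [1, 4, 5, 13, 14, 16, 20, 23, 24, 34, 38, 41, 42, 48, 61, 67, 70, 71]:

lo=0, hi=17, mid=8, arr[mid]=24 -> 24 < 34, search right half
lo=9, hi=17, mid=13, arr[mid]=48 -> 48 > 34, search left half
lo=9, hi=12, mid=10, arr[mid]=38 -> 38 > 34, search left half
lo=9, hi=9, mid=9, arr[mid]=34 -> Found target at index 9!

Binary search finds 34 at index 9 after 4 comparisons. The search repeatedly halves the search space by comparing with the middle element.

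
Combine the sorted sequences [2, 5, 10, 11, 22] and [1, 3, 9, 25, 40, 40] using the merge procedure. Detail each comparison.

Merging process:

Compare 2 vs 1: take 1 from right. Merged: [1]
Compare 2 vs 3: take 2 from left. Merged: [1, 2]
Compare 5 vs 3: take 3 from right. Merged: [1, 2, 3]
Compare 5 vs 9: take 5 from left. Merged: [1, 2, 3, 5]
Compare 10 vs 9: take 9 from right. Merged: [1, 2, 3, 5, 9]
Compare 10 vs 25: take 10 from left. Merged: [1, 2, 3, 5, 9, 10]
Compare 11 vs 25: take 11 from left. Merged: [1, 2, 3, 5, 9, 10, 11]
Compare 22 vs 25: take 22 from left. Merged: [1, 2, 3, 5, 9, 10, 11, 22]
Append remaining from right: [25, 40, 40]. Merged: [1, 2, 3, 5, 9, 10, 11, 22, 25, 40, 40]

Final merged array: [1, 2, 3, 5, 9, 10, 11, 22, 25, 40, 40]
Total comparisons: 8

The merged array is [1, 2, 3, 5, 9, 10, 11, 22, 25, 40, 40], requiring 8 comparisons. The merge step runs in O(n) time where n is the total number of elements.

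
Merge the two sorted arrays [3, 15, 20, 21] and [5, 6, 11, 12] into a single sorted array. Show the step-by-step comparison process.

Merging process:

Compare 3 vs 5: take 3 from left. Merged: [3]
Compare 15 vs 5: take 5 from right. Merged: [3, 5]
Compare 15 vs 6: take 6 from right. Merged: [3, 5, 6]
Compare 15 vs 11: take 11 from right. Merged: [3, 5, 6, 11]
Compare 15 vs 12: take 12 from right. Merged: [3, 5, 6, 11, 12]
Append remaining from left: [15, 20, 21]. Merged: [3, 5, 6, 11, 12, 15, 20, 21]

Final merged array: [3, 5, 6, 11, 12, 15, 20, 21]
Total comparisons: 5

The merged array is [3, 5, 6, 11, 12, 15, 20, 21], requiring 5 comparisons. The merge step runs in O(n) time where n is the total number of elements.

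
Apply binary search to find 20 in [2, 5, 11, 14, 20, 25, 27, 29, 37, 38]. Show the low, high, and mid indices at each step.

Binary search for 20 in [2, 5, 11, 14, 20, 25, 27, 29, 37, 38]:

lo=0, hi=9, mid=4, arr[mid]=20 -> Found target at index 4!

Binary search finds 20 at index 4 after 1 comparisons. The search repeatedly halves the search space by comparing with the middle element.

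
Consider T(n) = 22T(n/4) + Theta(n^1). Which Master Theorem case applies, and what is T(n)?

Master Theorem for T(n) = 22T(n/4) + O(n^1):

a = 22, b = 4, c = 1
log_b(a) = log_4(22) = 2.2297

Case 1: c = 1 < log_4(22) = 2.2297
T(n) = O(n^(log_4 22))

For T(n) = 22T(n/4) + O(n^1): log_4(22) = 2.2297. This is Case 1 of the Master Theorem (c < log_b(a), work dominated by leaves), giving O(n^(log_4 22)).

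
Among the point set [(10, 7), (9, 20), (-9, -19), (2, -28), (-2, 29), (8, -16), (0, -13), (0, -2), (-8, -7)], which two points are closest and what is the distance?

Computing all pairwise distances among 9 points:

d((10, 7), (9, 20)) = 13.0384
d((10, 7), (-9, -19)) = 32.2025
d((10, 7), (2, -28)) = 35.9026
d((10, 7), (-2, 29)) = 25.0599
d((10, 7), (8, -16)) = 23.0868
d((10, 7), (0, -13)) = 22.3607
d((10, 7), (0, -2)) = 13.4536
d((10, 7), (-8, -7)) = 22.8035
d((9, 20), (-9, -19)) = 42.9535
d((9, 20), (2, -28)) = 48.5077
d((9, 20), (-2, 29)) = 14.2127
d((9, 20), (8, -16)) = 36.0139
d((9, 20), (0, -13)) = 34.2053
d((9, 20), (0, -2)) = 23.7697
d((9, 20), (-8, -7)) = 31.9061
d((-9, -19), (2, -28)) = 14.2127
d((-9, -19), (-2, 29)) = 48.5077
d((-9, -19), (8, -16)) = 17.2627
d((-9, -19), (0, -13)) = 10.8167
d((-9, -19), (0, -2)) = 19.2354
d((-9, -19), (-8, -7)) = 12.0416
d((2, -28), (-2, 29)) = 57.1402
d((2, -28), (8, -16)) = 13.4164
d((2, -28), (0, -13)) = 15.1327
d((2, -28), (0, -2)) = 26.0768
d((2, -28), (-8, -7)) = 23.2594
d((-2, 29), (8, -16)) = 46.0977
d((-2, 29), (0, -13)) = 42.0476
d((-2, 29), (0, -2)) = 31.0644
d((-2, 29), (-8, -7)) = 36.4966
d((8, -16), (0, -13)) = 8.544 <-- minimum
d((8, -16), (0, -2)) = 16.1245
d((8, -16), (-8, -7)) = 18.3576
d((0, -13), (0, -2)) = 11.0
d((0, -13), (-8, -7)) = 10.0
d((0, -2), (-8, -7)) = 9.434

Closest pair: (8, -16) and (0, -13) with distance 8.544

The closest pair is (8, -16) and (0, -13) with Euclidean distance 8.544. For 9 points, brute-force pairwise comparison is shown above. For large n, the divide-and-conquer algorithm (sort by x, recurse on halves, check the dividing strip) achieves O(n log n).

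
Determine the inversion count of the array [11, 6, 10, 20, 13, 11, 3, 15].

Finding inversions in [11, 6, 10, 20, 13, 11, 3, 15]:

(0, 1): arr[0]=11 > arr[1]=6
(0, 2): arr[0]=11 > arr[2]=10
(0, 6): arr[0]=11 > arr[6]=3
(1, 6): arr[1]=6 > arr[6]=3
(2, 6): arr[2]=10 > arr[6]=3
(3, 4): arr[3]=20 > arr[4]=13
(3, 5): arr[3]=20 > arr[5]=11
(3, 6): arr[3]=20 > arr[6]=3
(3, 7): arr[3]=20 > arr[7]=15
(4, 5): arr[4]=13 > arr[5]=11
(4, 6): arr[4]=13 > arr[6]=3
(5, 6): arr[5]=11 > arr[6]=3

Total inversions: 12

The array has 12 inversion(s): (0,1), (0,2), (0,6), (1,6), (2,6), (3,4), (3,5), (3,6), (3,7), (4,5), (4,6), (5,6). Each pair (i,j) satisfies i < j and arr[i] > arr[j].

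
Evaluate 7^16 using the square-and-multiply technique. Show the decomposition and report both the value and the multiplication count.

Computing 7^16 by squaring (build up from 7^1; each line after the first costs one multiplication):

7^1 = 7
7^2 = (7^1)^2 = 7^2 = 49
7^4 = (7^2)^2 = 49^2 = 2401
7^8 = (7^4)^2 = 2401^2 = 5764801
7^16 = (7^8)^2 = 5764801^2 = 33232930569601

Result: 33232930569601
Multiplications needed: 4 (4 lines after 7^1)

7^16 = 33232930569601. Using exponentiation by squaring, this requires 4 multiplications. The key idea: if the exponent is even, square the half-power; if odd, multiply by the base once.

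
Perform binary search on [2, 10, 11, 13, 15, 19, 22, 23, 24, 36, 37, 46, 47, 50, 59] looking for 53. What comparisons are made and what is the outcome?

Binary search for 53 in [2, 10, 11, 13, 15, 19, 22, 23, 24, 36, 37, 46, 47, 50, 59]:

lo=0, hi=14, mid=7, arr[mid]=23 -> 23 < 53, search right half
lo=8, hi=14, mid=11, arr[mid]=46 -> 46 < 53, search right half
lo=12, hi=14, mid=13, arr[mid]=50 -> 50 < 53, search right half
lo=14, hi=14, mid=14, arr[mid]=59 -> 59 > 53, search left half
lo=14 > hi=13, target 53 not found

Binary search determines that 53 is not in the array after 4 comparisons. The search space was exhausted without finding the target.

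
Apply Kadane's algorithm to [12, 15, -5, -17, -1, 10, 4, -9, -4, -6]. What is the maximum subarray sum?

Using Kadane's algorithm on [12, 15, -5, -17, -1, 10, 4, -9, -4, -6]:

Scanning through the array:
Position 1 (value 15): max_ending_here = 27, max_so_far = 27
Position 2 (value -5): max_ending_here = 22, max_so_far = 27
Position 3 (value -17): max_ending_here = 5, max_so_far = 27
Position 4 (value -1): max_ending_here = 4, max_so_far = 27
Position 5 (value 10): max_ending_here = 14, max_so_far = 27
Position 6 (value 4): max_ending_here = 18, max_so_far = 27
Position 7 (value -9): max_ending_here = 9, max_so_far = 27
Position 8 (value -4): max_ending_here = 5, max_so_far = 27
Position 9 (value -6): max_ending_here = -1, max_so_far = 27

Maximum subarray: [12, 15]
Maximum sum: 27

The maximum subarray is [12, 15] with sum 27. This subarray runs from index 0 to index 1.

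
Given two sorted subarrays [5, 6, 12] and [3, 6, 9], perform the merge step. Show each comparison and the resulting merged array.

Merging process:

Compare 5 vs 3: take 3 from right. Merged: [3]
Compare 5 vs 6: take 5 from left. Merged: [3, 5]
Compare 6 vs 6: take 6 from left. Merged: [3, 5, 6]
Compare 12 vs 6: take 6 from right. Merged: [3, 5, 6, 6]
Compare 12 vs 9: take 9 from right. Merged: [3, 5, 6, 6, 9]
Append remaining from left: [12]. Merged: [3, 5, 6, 6, 9, 12]

Final merged array: [3, 5, 6, 6, 9, 12]
Total comparisons: 5

The merged array is [3, 5, 6, 6, 9, 12], requiring 5 comparisons. The merge step runs in O(n) time where n is the total number of elements.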